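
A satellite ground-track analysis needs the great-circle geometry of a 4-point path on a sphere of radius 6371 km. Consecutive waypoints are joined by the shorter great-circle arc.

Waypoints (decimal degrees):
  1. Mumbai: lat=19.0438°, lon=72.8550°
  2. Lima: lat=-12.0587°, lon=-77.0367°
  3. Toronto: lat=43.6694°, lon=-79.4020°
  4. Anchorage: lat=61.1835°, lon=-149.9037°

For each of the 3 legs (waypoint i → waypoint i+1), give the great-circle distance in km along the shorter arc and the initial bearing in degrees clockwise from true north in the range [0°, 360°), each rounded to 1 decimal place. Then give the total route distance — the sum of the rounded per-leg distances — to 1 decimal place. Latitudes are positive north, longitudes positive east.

Leg 1: dist=16702.6 km, bearing=279.1°
Leg 2: dist=6201.3 km, bearing=357.9°
Leg 3: dist=4874.0 km, bearing=319.0°
Total: 27777.9 km

Leg 1: φ1=0.3323770, φ2=-0.2104640, Δφ=-0.5428410, Δλ=-2.6161037 rad; a=sin²(Δφ/2)+cosφ1·cosφ2·sin²(Δλ/2)=0.9339275548; c=2·atan2(√a, √(1-a))=2.621664969; dist=6371·c=16702.628 ≈ 16702.6 km; running total=16702.6 km
Leg 1 bearing: y=sinΔλ·cosφ2=-0.49056700, x=cosφ1·sinφ2-sinφ1·cosφ2·cosΔλ=0.07855908; θ=atan2(y, x)=-80.9019° <0 so +360° → 279.0981° ≈ 279.1°
Leg 2: φ1=-0.2104640, φ2=0.7621748, Δφ=0.9726388, Δλ=-0.0412823 rad; a=sin²(Δφ/2)+cosφ1·cosφ2·sin²(Δλ/2)=0.2187409231; c=2·atan2(√a, √(1-a))=0.973367953; dist=6371·c=6201.327 ≈ 6201.3 km; running total=22903.9 km
Leg 2 bearing: y=sinΔλ·cosφ2=-0.02985247, x=cosφ1·sinφ2-sinφ1·cosφ2·cosΔλ=0.82624582; θ=atan2(y, x)=-2.0692° <0 so +360° → 357.9308° ≈ 357.9°
Leg 3: φ1=0.7621748, φ2=1.0678535, Δφ=0.3056787, Δλ=-1.2304868 rad; a=sin²(Δφ/2)+cosφ1·cosφ2·sin²(Δλ/2)=0.1393183047; c=2·atan2(√a, √(1-a))=0.765027387; dist=6371·c=4873.989 ≈ 4874.0 km; running total=27777.9 km
Leg 3 bearing: y=sinΔλ·cosφ2=-0.45436364, x=cosφ1·sinφ2-sinφ1·cosφ2·cosΔλ=0.52267441; θ=atan2(y, x)=-41.0006° <0 so +360° → 318.9994° ≈ 319.0°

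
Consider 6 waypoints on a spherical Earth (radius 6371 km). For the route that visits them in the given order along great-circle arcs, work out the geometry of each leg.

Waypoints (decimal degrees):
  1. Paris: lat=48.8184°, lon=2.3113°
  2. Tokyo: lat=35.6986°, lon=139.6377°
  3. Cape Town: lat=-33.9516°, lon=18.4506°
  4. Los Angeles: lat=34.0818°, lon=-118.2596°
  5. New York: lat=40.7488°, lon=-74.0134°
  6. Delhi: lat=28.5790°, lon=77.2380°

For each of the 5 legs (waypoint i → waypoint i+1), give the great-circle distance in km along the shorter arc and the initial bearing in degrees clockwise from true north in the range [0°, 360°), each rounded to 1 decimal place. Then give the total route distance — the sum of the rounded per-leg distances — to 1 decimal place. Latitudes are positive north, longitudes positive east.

Leg 1: dist=9714.2 km, bearing=33.4°
Leg 2: dist=14725.9 km, bearing=254.0°
Leg 3: dist=16056.0 km, bearing=282.7°
Leg 4: dist=3934.9 km, bearing=65.9°
Leg 5: dist=11756.1 km, bearing=26.0°
Total: 56187.1 km

Leg 1: φ1=0.8520418, φ2=0.6230581, Δφ=-0.2289837, Δλ=2.3967978 rad; a=sin²(Δφ/2)+cosφ1·cosφ2·sin²(Δλ/2)=0.4769849633; c=2·atan2(√a, √(1-a))=1.524749983; dist=6371·c=9714.182 ≈ 9714.2 km; running total=9714.2 km
Leg 1 bearing: y=sinΔλ·cosφ2=0.55045691, x=cosφ1·sinφ2-sinφ1·cosφ2·cosΔλ=0.83359368; θ=atan2(y, x)=33.4385° ≈ 33.4°
Leg 2: φ1=0.6230581, φ2=-0.5925672, Δφ=-1.2156253, Δλ=-2.1151139 rad; a=sin²(Δφ/2)+cosφ1·cosφ2·sin²(Δλ/2)=0.8373638704; c=2·atan2(√a, √(1-a))=2.311392085; dist=6371·c=14725.879 ≈ 14725.9 km; running total=24440.1 km
Leg 2 bearing: y=sinΔλ·cosφ2=-0.70962964, x=cosφ1·sinφ2-sinφ1·cosφ2·cosΔλ=-0.20289962; θ=atan2(y, x)=-105.9565° <0 so +360° → 254.0435° ≈ 254.0°
Leg 3: φ1=-0.5925672, φ2=0.5948396, Δφ=1.1874068, Δλ=-2.3860431 rad; a=sin²(Δφ/2)+cosφ1·cosφ2·sin²(Δλ/2)=0.9065262692; c=2·atan2(√a, √(1-a))=2.520172606; dist=6371·c=16056.020 ≈ 16056.0 km; running total=40496.1 km
Leg 3 bearing: y=sinΔλ·cosφ2=-0.56791377, x=cosφ1·sinφ2-sinφ1·cosφ2·cosΔλ=0.12813869; θ=atan2(y, x)=-77.2852° <0 so +360° → 282.7148° ≈ 282.7°
Leg 4: φ1=0.5948396, φ2=0.7112007, Δφ=0.1163611, Δλ=0.7722419 rad; a=sin²(Δφ/2)+cosφ1·cosφ2·sin²(Δλ/2)=0.0923706242; c=2·atan2(√a, √(1-a))=0.617620453; dist=6371·c=3934.860 ≈ 3934.9 km; running total=44431.0 km
Leg 4 bearing: y=sinΔλ·cosφ2=0.52859517, x=cosφ1·sinφ2-sinφ1·cosφ2·cosΔλ=0.23651705; θ=atan2(y, x)=65.8941° ≈ 65.9°
Leg 5: φ1=0.7112007, φ2=0.4987976, Δφ=-0.2124031, Δλ=2.6398349 rad; a=sin²(Δφ/2)+cosφ1·cosφ2·sin²(Δλ/2)=0.6355091267; c=2·atan2(√a, √(1-a))=1.845247045; dist=6371·c=11756.069 ≈ 11756.1 km; running total=56187.1 km
Leg 5 bearing: y=sinΔλ·cosφ2=0.42236550, x=cosφ1·sinφ2-sinφ1·cosφ2·cosΔλ=0.86496040; θ=atan2(y, x)=26.0265° ≈ 26.0°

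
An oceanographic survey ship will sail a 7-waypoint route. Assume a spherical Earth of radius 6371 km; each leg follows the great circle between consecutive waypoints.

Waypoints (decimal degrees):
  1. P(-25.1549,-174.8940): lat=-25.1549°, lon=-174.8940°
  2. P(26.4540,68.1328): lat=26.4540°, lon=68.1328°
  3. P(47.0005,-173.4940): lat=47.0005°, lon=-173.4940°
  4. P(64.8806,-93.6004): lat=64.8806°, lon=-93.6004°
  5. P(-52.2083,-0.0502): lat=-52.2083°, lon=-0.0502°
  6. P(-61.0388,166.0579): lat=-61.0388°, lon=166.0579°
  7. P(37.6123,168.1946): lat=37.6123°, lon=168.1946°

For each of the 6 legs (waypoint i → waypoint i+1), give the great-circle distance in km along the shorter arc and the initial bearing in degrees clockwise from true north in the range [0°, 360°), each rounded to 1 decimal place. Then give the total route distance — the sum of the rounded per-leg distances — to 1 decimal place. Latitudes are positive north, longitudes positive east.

Leg 1: dist=13770.8 km, bearing=286.1°
Leg 2: dist=9780.4 km, bearing=36.9°
Leg 3: dist=4950.5 km, bearing=36.6°
Leg 4: dist=15236.1 km, bearing=116.2°
Leg 5: dist=7362.3 km, bearing=172.7°
Leg 6: dist=10971.2 km, bearing=1.7°
Total: 62071.3 km

Leg 1: φ1=-0.4390358, φ2=0.4617094, Δφ=0.9007452, Δλ=4.2416178 rad; a=sin²(Δφ/2)+cosφ1·cosφ2·sin²(Δλ/2)=0.7784637736; c=2·atan2(√a, √(1-a))=2.161478269; dist=6371·c=13770.778 ≈ 13770.8 km; running total=13770.8 km
Leg 1 bearing: y=sinΔλ·cosφ2=-0.79790131, x=cosφ1·sinφ2-sinφ1·cosφ2·cosΔλ=0.23061917; θ=atan2(y, x)=-73.8790° <0 so +360° → 286.1210° ≈ 286.1°
Leg 2: φ1=0.4617094, φ2=0.8203135, Δφ=0.3586041, Δλ=-4.2171832 rad; a=sin²(Δφ/2)+cosφ1·cosφ2·sin²(Δλ/2)=0.4821754558; c=2·atan2(√a, √(1-a))=1.535139683; dist=6371·c=9780.375 ≈ 9780.4 km; running total=23551.2 km
Leg 2 bearing: y=sinΔλ·cosφ2=0.60006493, x=cosφ1·sinφ2-sinφ1·cosφ2·cosΔλ=0.79915657; θ=atan2(y, x)=36.9019° ≈ 36.9°
Leg 3: φ1=0.8203135, φ2=1.1323801, Δφ=0.3120666, Δλ=1.3944064 rad; a=sin²(Δφ/2)+cosφ1·cosφ2·sin²(Δλ/2)=0.1435031981; c=2·atan2(√a, √(1-a))=0.777037895; dist=6371·c=4950.508 ≈ 4950.5 km; running total=28501.7 km
Leg 3 bearing: y=sinΔλ·cosφ2=0.41791921, x=cosφ1·sinφ2-sinφ1·cosφ2·cosΔλ=0.56301302; θ=atan2(y, x)=36.5861° ≈ 36.6°
Leg 4: φ1=1.1323801, φ2=-0.9112067, Δφ=-2.0435868, Δλ=1.6327590 rad; a=sin²(Δφ/2)+cosφ1·cosφ2·sin²(Δλ/2)=0.8658074361; c=2·atan2(√a, √(1-a))=2.391484103; dist=6371·c=15236.145 ≈ 15236.1 km; running total=43737.8 km
Leg 4 bearing: y=sinΔλ·cosφ2=0.61161659, x=cosφ1·sinφ2-sinφ1·cosφ2·cosΔλ=-0.30110600; θ=atan2(y, x)=116.2116° ≈ 116.2°
Leg 5: φ1=-0.9112067, φ2=-1.0653280, Δφ=-0.1541213, Δλ=2.8991333 rad; a=sin²(Δφ/2)+cosφ1·cosφ2·sin²(Δλ/2)=0.2983117893; c=2·atan2(√a, √(1-a))=1.155592528; dist=6371·c=7362.280 ≈ 7362.3 km; running total=51100.1 km
Leg 5 bearing: y=sinΔλ·cosφ2=0.11625611, x=cosφ1·sinφ2-sinφ1·cosφ2·cosΔλ=-0.90761885; θ=atan2(y, x)=172.7008° ≈ 172.7°
Leg 6: φ1=-1.0653280, φ2=0.6564585, Δφ=1.7217865, Δλ=0.0372925 rad; a=sin²(Δφ/2)+cosφ1·cosφ2·sin²(Δλ/2)=0.5753419069; c=2·atan2(√a, √(1-a))=1.722056275; dist=6371·c=10971.221 ≈ 10971.2 km; running total=62071.3 km
Leg 6 bearing: y=sinΔλ·cosφ2=0.02953469, x=cosφ1·sinφ2-sinφ1·cosφ2·cosΔλ=0.98814072; θ=atan2(y, x)=1.7120° ≈ 1.7°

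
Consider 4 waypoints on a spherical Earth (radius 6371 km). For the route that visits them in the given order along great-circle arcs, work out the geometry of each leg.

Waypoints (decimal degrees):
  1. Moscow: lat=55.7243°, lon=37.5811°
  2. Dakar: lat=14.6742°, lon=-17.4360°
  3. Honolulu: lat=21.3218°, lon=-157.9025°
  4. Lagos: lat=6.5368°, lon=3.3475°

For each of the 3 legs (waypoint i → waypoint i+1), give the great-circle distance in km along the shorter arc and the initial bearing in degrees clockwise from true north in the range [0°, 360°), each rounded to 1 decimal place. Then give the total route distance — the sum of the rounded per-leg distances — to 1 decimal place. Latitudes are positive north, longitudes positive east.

Leg 1: φ1=0.9725725, φ2=0.2561131, Δφ=-0.7164594, Δλ=-0.9602295 rad; a=sin²(Δφ/2)+cosφ1·cosφ2·sin²(Δλ/2)=0.2391578327; c=2·atan2(√a, √(1-a))=1.021972285; dist=6371·c=6510.985 ≈ 6511.0 km; running total=6511.0 km
Leg 1 bearing: y=sinΔλ·cosφ2=-0.79259844, x=cosφ1·sinφ2-sinφ1·cosφ2·cosΔλ=-0.31564721; θ=atan2(y, x)=-111.7146° <0 so +360° → 248.2854° ≈ 248.3°
Leg 2: φ1=0.2561131, φ2=0.3721356, Δφ=0.1160225, Δλ=-2.4516029 rad; a=sin²(Δφ/2)+cosφ1·cosφ2·sin²(Δλ/2)=0.8014591302; c=2·atan2(√a, √(1-a))=2.217950273; dist=6371·c=14130.561 ≈ 14130.6 km; running total=20641.6 km
Leg 2 bearing: y=sinΔλ·cosφ2=-0.59296072, x=cosφ1·sinφ2-sinφ1·cosφ2·cosΔλ=0.53374822; θ=atan2(y, x)=-48.0083° <0 so +360° → 311.9917° ≈ 312.0°
Leg 3: φ1=0.3721356, φ2=0.1140887, Δφ=-0.2580469, Δλ=2.8143434 rad; a=sin²(Δφ/2)+cosφ1·cosφ2·sin²(Δλ/2)=0.9174937553; c=2·atan2(√a, √(1-a))=2.558906415; dist=6371·c=16302.793 ≈ 16302.8 km; running total=36944.4 km
Leg 3 bearing: y=sinΔλ·cosφ2=0.31934977, x=cosφ1·sinφ2-sinφ1·cosφ2·cosΔλ=0.44812005; θ=atan2(y, x)=35.4753° ≈ 35.5°

Leg 1: dist=6511.0 km, bearing=248.3°
Leg 2: dist=14130.6 km, bearing=312.0°
Leg 3: dist=16302.8 km, bearing=35.5°
Total: 36944.4 km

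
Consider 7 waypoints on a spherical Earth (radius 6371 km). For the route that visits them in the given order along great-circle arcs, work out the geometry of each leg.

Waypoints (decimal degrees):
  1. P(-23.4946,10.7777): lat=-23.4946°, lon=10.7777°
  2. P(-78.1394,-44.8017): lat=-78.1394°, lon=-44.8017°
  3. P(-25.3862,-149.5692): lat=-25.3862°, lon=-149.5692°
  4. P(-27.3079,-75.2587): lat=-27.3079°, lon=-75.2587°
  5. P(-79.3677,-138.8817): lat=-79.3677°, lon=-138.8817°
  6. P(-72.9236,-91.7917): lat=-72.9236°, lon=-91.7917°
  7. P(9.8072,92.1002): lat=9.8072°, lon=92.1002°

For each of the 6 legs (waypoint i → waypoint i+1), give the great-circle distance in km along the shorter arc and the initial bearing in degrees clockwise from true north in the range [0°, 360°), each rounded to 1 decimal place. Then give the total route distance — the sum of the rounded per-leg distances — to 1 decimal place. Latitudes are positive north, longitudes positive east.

Leg 1: dist=6696.0 km, bearing=191.3°
Leg 2: dist=7577.5 km, bearing=250.3°
Leg 3: dist=7289.7 km, bearing=110.0°
Leg 4: dist=6495.7 km, bearing=191.2°
Leg 5: dist=1387.2 km, bearing=84.7°
Leg 6: dist=12992.1 km, bearing=184.3°
Total: 42438.2 km

Leg 1: φ1=-0.4100581, φ2=-1.3637898, Δφ=-0.9537317, Δλ=-0.9700435 rad; a=sin²(Δφ/2)+cosφ1·cosφ2·sin²(Δλ/2)=0.2516503942; c=2·atan2(√a, √(1-a))=1.051004798; dist=6371·c=6695.952 ≈ 6696.0 km; running total=6696.0 km
Leg 1 bearing: y=sinΔλ·cosφ2=-0.16954485, x=cosφ1·sinφ2-sinφ1·cosφ2·cosΔλ=-0.85120176; θ=atan2(y, x)=-168.7351° <0 so +360° → 191.2649° ≈ 191.3°
Leg 2: φ1=-1.3637898, φ2=-0.4430728, Δφ=0.9207170, Δλ=-1.8285378 rad; a=sin²(Δφ/2)+cosφ1·cosφ2·sin²(Δλ/2)=0.3138829533; c=2·atan2(√a, √(1-a))=1.189381397; dist=6371·c=7577.549 ≈ 7577.5 km; running total=14273.5 km
Leg 2 bearing: y=sinΔλ·cosφ2=-0.87359631, x=cosφ1·sinφ2-sinφ1·cosφ2·cosΔλ=-0.31348248; θ=atan2(y, x)=-109.7401° <0 so +360° → 250.2599° ≈ 250.3°
Leg 3: φ1=-0.4430728, φ2=-0.4766128, Δφ=-0.0335400, Δλ=1.2969629 rad; a=sin²(Δφ/2)+cosφ1·cosφ2·sin²(Δλ/2)=0.2931162063; c=2·atan2(√a, √(1-a))=1.144207671; dist=6371·c=7289.747 ≈ 7289.7 km; running total=21563.2 km
Leg 3 bearing: y=sinΔλ·cosφ2=0.85544764, x=cosφ1·sinφ2-sinφ1·cosφ2·cosΔλ=-0.31145742; θ=atan2(y, x)=110.0059° ≈ 110.0°
Leg 4: φ1=-0.4766128, φ2=-1.3852277, Δφ=-0.9086149, Δλ=-1.1104308 rad; a=sin²(Δφ/2)+cosφ1·cosφ2·sin²(Δλ/2)=0.2381342331; c=2·atan2(√a, √(1-a))=1.019570910; dist=6371·c=6495.686 ≈ 6495.7 km; running total=28058.9 km
Leg 4 bearing: y=sinΔλ·cosφ2=-0.16529661, x=cosφ1·sinφ2-sinφ1·cosφ2·cosΔλ=-0.83569271; θ=atan2(y, x)=-168.8115° <0 so +360° → 191.1885° ≈ 191.2°
Leg 5: φ1=-1.3852277, φ2=-1.2727569, Δφ=0.1124708, Δλ=0.8218755 rad; a=sin²(Δφ/2)+cosφ1·cosφ2·sin²(Δλ/2)=0.0118047982; c=2·atan2(√a, √(1-a))=0.217729594; dist=6371·c=1387.155 ≈ 1387.2 km; running total=29446.1 km
Leg 5 bearing: y=sinΔλ·cosφ2=0.21507385, x=cosφ1·sinφ2-sinφ1·cosφ2·cosΔλ=0.02012509; θ=atan2(y, x)=84.6542° ≈ 84.7°
Leg 6: φ1=-1.2727569, φ2=0.1711679, Δφ=1.4439249, Δλ=3.2095191 rad; a=sin²(Δφ/2)+cosφ1·cosφ2·sin²(Δλ/2)=0.7257560705; c=2·atan2(√a, √(1-a))=2.039255662; dist=6371·c=12992.098 ≈ 12992.1 km; running total=42438.2 km
Leg 6 bearing: y=sinΔλ·cosφ2=-0.06688237, x=cosφ1·sinφ2-sinφ1·cosφ2·cosΔλ=-0.88975476; θ=atan2(y, x)=-175.7012° <0 so +360° → 184.2988° ≈ 184.3°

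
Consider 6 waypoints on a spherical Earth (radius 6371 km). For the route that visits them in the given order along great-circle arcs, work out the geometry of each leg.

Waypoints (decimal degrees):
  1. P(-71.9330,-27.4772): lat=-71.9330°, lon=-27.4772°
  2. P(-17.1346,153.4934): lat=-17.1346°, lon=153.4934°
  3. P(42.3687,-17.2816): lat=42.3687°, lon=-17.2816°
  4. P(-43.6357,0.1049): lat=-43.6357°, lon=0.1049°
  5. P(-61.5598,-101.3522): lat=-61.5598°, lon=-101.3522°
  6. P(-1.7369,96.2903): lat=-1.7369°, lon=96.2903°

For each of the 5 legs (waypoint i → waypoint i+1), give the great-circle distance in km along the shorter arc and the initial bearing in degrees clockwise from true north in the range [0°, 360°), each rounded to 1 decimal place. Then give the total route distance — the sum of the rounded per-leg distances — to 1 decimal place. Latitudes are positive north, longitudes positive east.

Leg 1: dist=10111.0 km, bearing=180.9°
Leg 2: dist=17075.7 km, bearing=344.6°
Leg 3: dist=9719.2 km, bearing=167.5°
Leg 4: dist=6386.0 km, bearing=213.6°
Leg 5: dist=12818.1 km, bearing=199.6°
Total: 56110.0 km

Leg 1: φ1=-1.2554677, φ2=-0.2990552, Δφ=0.9564125, Δλ=3.1585328 rad; a=sin²(Δφ/2)+cosφ1·cosφ2·sin²(Δλ/2)=0.5081151045; c=2·atan2(√a, √(1-a))=1.587027248; dist=6371·c=10110.951 ≈ 10111.0 km; running total=10111.0 km
Leg 1 bearing: y=sinΔλ·cosφ2=-0.01618751, x=cosφ1·sinφ2-sinφ1·cosφ2·cosΔλ=-0.99973724; θ=atan2(y, x)=-179.0724° <0 so +360° → 180.9276° ≈ 180.9°
Leg 2: φ1=-0.2990552, φ2=0.7394733, Δφ=1.0385285, Δλ=-2.9805860 rad; a=sin²(Δφ/2)+cosφ1·cosφ2·sin²(Δλ/2)=0.9477209848; c=2·atan2(√a, √(1-a))=2.680219333; dist=6371·c=17075.677 ≈ 17075.7 km; running total=27186.7 km
Leg 2 bearing: y=sinΔλ·cosφ2=-0.11844221, x=cosφ1·sinφ2-sinφ1·cosφ2·cosΔλ=0.42913299; θ=atan2(y, x)=-15.4297° <0 so +360° → 344.5703° ≈ 344.6°
Leg 3: φ1=0.7394733, φ2=-0.7615866, Δφ=-1.5010600, Δλ=0.3034517 rad; a=sin²(Δφ/2)+cosφ1·cosφ2·sin²(Δλ/2)=0.4773754888; c=2·atan2(√a, √(1-a))=1.525531849; dist=6371·c=9719.163 ≈ 9719.2 km; running total=36905.9 km
Leg 3 bearing: y=sinΔλ·cosφ2=0.21626566, x=cosφ1·sinφ2-sinφ1·cosφ2·cosΔλ=-0.97528544; θ=atan2(y, x)=167.4972° ≈ 167.5°
Leg 4: φ1=-0.7615866, φ2=-1.0744212, Δφ=-0.3128346, Δλ=-1.7707604 rad; a=sin²(Δφ/2)+cosφ1·cosφ2·sin²(Δλ/2)=0.2308375913; c=2·atan2(√a, √(1-a))=1.002348269; dist=6371·c=6385.961 ≈ 6386.0 km; running total=43291.9 km
Leg 4 bearing: y=sinΔλ·cosφ2=-0.46675155, x=cosφ1·sinφ2-sinφ1·cosφ2·cosΔλ=-0.70167612; θ=atan2(y, x)=-146.3683° <0 so +360° → 213.6317° ≈ 213.6°
Leg 5: φ1=-1.0744212, φ2=-0.0303146, Δφ=1.0441066, Δλ=3.4495124 rad; a=sin²(Δφ/2)+cosφ1·cosφ2·sin²(Δλ/2)=0.7134906341; c=2·atan2(√a, √(1-a))=2.011948119; dist=6371·c=12818.121 ≈ 12818.1 km; running total=56110.0 km
Leg 5 bearing: y=sinΔλ·cosφ2=-0.30293760, x=cosφ1·sinφ2-sinφ1·cosφ2·cosΔλ=-0.85200693; θ=atan2(y, x)=-160.4268° <0 so +360° → 199.5732° ≈ 199.6°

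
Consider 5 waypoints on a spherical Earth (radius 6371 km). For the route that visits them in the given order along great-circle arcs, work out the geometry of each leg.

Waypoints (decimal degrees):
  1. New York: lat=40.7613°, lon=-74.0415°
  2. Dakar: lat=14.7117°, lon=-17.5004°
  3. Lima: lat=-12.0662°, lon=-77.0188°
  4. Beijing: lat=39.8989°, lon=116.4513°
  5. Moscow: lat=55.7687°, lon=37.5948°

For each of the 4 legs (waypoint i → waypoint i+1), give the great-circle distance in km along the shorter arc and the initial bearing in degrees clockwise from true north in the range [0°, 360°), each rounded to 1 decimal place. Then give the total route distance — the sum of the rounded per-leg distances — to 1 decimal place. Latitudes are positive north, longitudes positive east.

Leg 1: φ1=0.7114189, φ2=0.2567676, Δφ=-0.4546513, Δλ=0.9868284 rad; a=sin²(Δφ/2)+cosφ1·cosφ2·sin²(Δλ/2)=0.2151385169; c=2·atan2(√a, √(1-a))=0.964627602; dist=6371·c=6145.642 ≈ 6145.6 km; running total=6145.6 km
Leg 1 bearing: y=sinΔλ·cosφ2=0.80693037, x=cosφ1·sinφ2-sinφ1·cosφ2·cosΔλ=-0.15581758; θ=atan2(y, x)=100.9293° ≈ 100.9°
Leg 2: φ1=0.2567676, φ2=-0.2105949, Δφ=-0.4673625, Δλ=-1.0387920 rad; a=sin²(Δφ/2)+cosφ1·cosφ2·sin²(Δλ/2)=0.2866477085; c=2·atan2(√a, √(1-a))=1.129950492; dist=6371·c=7198.915 ≈ 7198.9 km; running total=13344.5 km
Leg 2 bearing: y=sinΔλ·cosφ2=-0.84275230, x=cosφ1·sinφ2-sinφ1·cosφ2·cosΔλ=-0.32816423; θ=atan2(y, x)=-111.2757° <0 so +360° → 248.7243° ≈ 248.7°
Leg 3: φ1=-0.2105949, φ2=0.6963672, Δφ=0.9069621, Δλ=3.3766902 rad; a=sin²(Δφ/2)+cosφ1·cosφ2·sin²(Δλ/2)=0.9318385455; c=2·atan2(√a, √(1-a))=2.613316184; dist=6371·c=16649.437 ≈ 16649.4 km; running total=29993.9 km
Leg 3 bearing: y=sinΔλ·cosφ2=-0.17870471, x=cosφ1·sinφ2-sinφ1·cosφ2·cosΔλ=0.47130299; θ=atan2(y, x)=-20.7653° <0 so +360° → 339.2347° ≈ 339.2°
Leg 4: φ1=0.6963672, φ2=0.9733474, Δφ=0.2769803, Δλ=-1.3763056 rad; a=sin²(Δφ/2)+cosφ1·cosφ2·sin²(Δλ/2)=0.1931357953; c=2·atan2(√a, √(1-a))=0.910021963; dist=6371·c=5797.7499 ≈ 5797.7 km; running total=35791.6 km
Leg 4 bearing: y=sinΔλ·cosφ2=-0.55192920, x=cosφ1·sinφ2-sinφ1·cosφ2·cosΔλ=0.56454548; θ=atan2(y, x)=-44.3526° <0 so +360° → 315.6474° ≈ 315.6°

Leg 1: dist=6145.6 km, bearing=100.9°
Leg 2: dist=7198.9 km, bearing=248.7°
Leg 3: dist=16649.4 km, bearing=339.2°
Leg 4: dist=5797.7 km, bearing=315.6°
Total: 35791.6 km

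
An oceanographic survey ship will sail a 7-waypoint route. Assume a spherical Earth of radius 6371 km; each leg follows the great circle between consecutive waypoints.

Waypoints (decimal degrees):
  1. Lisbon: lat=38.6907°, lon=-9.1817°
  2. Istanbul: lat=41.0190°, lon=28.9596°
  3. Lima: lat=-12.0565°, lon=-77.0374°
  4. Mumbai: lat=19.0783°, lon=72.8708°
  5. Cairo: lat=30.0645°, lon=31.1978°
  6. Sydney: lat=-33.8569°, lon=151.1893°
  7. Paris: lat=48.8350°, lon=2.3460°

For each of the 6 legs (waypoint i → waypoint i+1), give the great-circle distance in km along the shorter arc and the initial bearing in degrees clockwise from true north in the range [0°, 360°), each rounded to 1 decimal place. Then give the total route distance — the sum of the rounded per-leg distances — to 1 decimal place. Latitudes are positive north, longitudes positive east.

Leg 1: φ1=0.6752801, φ2=0.7159166, Δφ=0.0406365, Δλ=0.6656913 rad; a=sin²(Δφ/2)+cosφ1·cosφ2·sin²(Δλ/2)=0.0632813195; c=2·atan2(√a, √(1-a))=0.508578929; dist=6371·c=3240.156 ≈ 3240.2 km; running total=3240.2 km
Leg 1 bearing: y=sinΔλ·cosφ2=0.46597648, x=cosφ1·sinφ2-sinφ1·cosφ2·cosΔλ=0.14132622; θ=atan2(y, x)=73.1280° ≈ 73.1°
Leg 2: φ1=0.7159166, φ2=-0.2104256, Δφ=-0.9263422, Δλ=-1.8499966 rad; a=sin²(Δφ/2)+cosφ1·cosφ2·sin²(Δλ/2)=0.6702145470; c=2·atan2(√a, √(1-a))=1.918169538; dist=6371·c=12220.658 ≈ 12220.7 km; running total=15460.9 km
Leg 2 bearing: y=sinΔλ·cosφ2=-0.94007240, x=cosφ1·sinφ2-sinφ1·cosφ2·cosΔλ=0.01928532; θ=atan2(y, x)=-88.8248° <0 so +360° → 271.1752° ≈ 271.2°
Leg 3: φ1=-0.2104256, φ2=0.3329792, Δφ=0.5434048, Δλ=2.6163917 rad; a=sin²(Δφ/2)+cosφ1·cosφ2·sin²(Δλ/2)=0.9339677071; c=2·atan2(√a, √(1-a))=2.621826630; dist=6371·c=16703.657 ≈ 16703.7 km; running total=32164.6 km
Leg 3 bearing: y=sinΔλ·cosφ2=0.47384712, x=cosφ1·sinφ2-sinφ1·cosφ2·cosΔλ=0.14885235; θ=atan2(y, x)=72.5606° ≈ 72.6°
Leg 4: φ1=0.3329792, φ2=0.5247245, Δφ=0.1917454, Δλ=-0.7273311 rad; a=sin²(Δφ/2)+cosφ1·cosφ2·sin²(Δλ/2)=0.1126507019; c=2·atan2(√a, √(1-a))=0.684558026; dist=6371·c=4361.319 ≈ 4361.3 km; running total=36525.9 km
Leg 4 bearing: y=sinΔλ·cosφ2=-0.57542701, x=cosφ1·sinφ2-sinφ1·cosφ2·cosΔλ=0.26215613; θ=atan2(y, x)=-65.5067° <0 so +360° → 294.4933° ≈ 294.5°
Leg 5: φ1=0.5247245, φ2=-0.5909144, Δφ=-1.1156389, Δλ=2.0942467 rad; a=sin²(Δφ/2)+cosφ1·cosφ2·sin²(Δλ/2)=0.8191822074; c=2·atan2(√a, √(1-a))=2.263167845; dist=6371·c=14418.642 ≈ 14418.6 km; running total=50944.5 km
Leg 5 bearing: y=sinΔλ·cosφ2=0.71923646, x=cosφ1·sinφ2-sinφ1·cosφ2·cosΔλ=-0.27420757; θ=atan2(y, x)=110.8693° ≈ 110.9°
Leg 6: φ1=-0.5909144, φ2=0.8523315, Δφ=1.4432459, Δλ=-2.5978057 rad; a=sin²(Δφ/2)+cosφ1·cosφ2·sin²(Δλ/2)=0.9435892563; c=2·atan2(√a, √(1-a))=2.661990376; dist=6371·c=16959.541 ≈ 16959.5 km; running total=67904.0 km
Leg 6 bearing: y=sinΔλ·cosφ2=-0.34055518, x=cosφ1·sinφ2-sinφ1·cosφ2·cosΔλ=0.31134620; θ=atan2(y, x)=-47.5655° <0 so +360° → 312.4345° ≈ 312.4°

Leg 1: dist=3240.2 km, bearing=73.1°
Leg 2: dist=12220.7 km, bearing=271.2°
Leg 3: dist=16703.7 km, bearing=72.6°
Leg 4: dist=4361.3 km, bearing=294.5°
Leg 5: dist=14418.6 km, bearing=110.9°
Leg 6: dist=16959.5 km, bearing=312.4°
Total: 67904.0 km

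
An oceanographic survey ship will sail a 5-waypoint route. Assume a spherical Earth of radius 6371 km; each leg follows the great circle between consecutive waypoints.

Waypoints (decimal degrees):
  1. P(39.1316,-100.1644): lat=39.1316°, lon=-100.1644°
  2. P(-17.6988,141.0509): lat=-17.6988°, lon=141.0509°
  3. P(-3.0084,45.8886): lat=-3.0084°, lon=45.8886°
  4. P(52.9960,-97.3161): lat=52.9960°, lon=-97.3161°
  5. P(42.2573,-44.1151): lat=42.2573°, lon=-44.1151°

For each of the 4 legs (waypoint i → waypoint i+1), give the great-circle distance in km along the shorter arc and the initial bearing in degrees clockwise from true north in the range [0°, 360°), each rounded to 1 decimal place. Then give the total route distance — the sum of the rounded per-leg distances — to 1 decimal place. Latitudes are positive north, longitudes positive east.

Leg 1: φ1=0.6829753, φ2=-0.3089023, Δφ=-0.9918776, Δλ=4.2100012 rad; a=sin²(Δφ/2)+cosφ1·cosφ2·sin²(Δλ/2)=0.7738493153; c=2·atan2(√a, √(1-a))=2.150407469; dist=6371·c=13700.246 ≈ 13700.2 km; running total=13700.2 km
Leg 1 bearing: y=sinΔλ·cosφ2=-0.83495173, x=cosφ1·sinφ2-sinφ1·cosφ2·cosΔλ=0.05368263; θ=atan2(y, x)=-86.3213° <0 so +360° → 273.6787° ≈ 273.7°
Leg 2: φ1=-0.3089023, φ2=-0.0525065, Δφ=0.2563958, Δλ=-1.6608955 rad; a=sin²(Δφ/2)+cosφ1·cosφ2·sin²(Δλ/2)=0.5348225012; c=2·atan2(√a, √(1-a))=1.640497754; dist=6371·c=10451.611 ≈ 10451.6 km; running total=24151.8 km
Leg 2 bearing: y=sinΔλ·cosφ2=-0.99457126, x=cosφ1·sinφ2-sinφ1·cosφ2·cosΔλ=-0.07731483; θ=atan2(y, x)=-94.4451° <0 so +360° → 265.5549° ≈ 265.6°
Leg 3: φ1=-0.0525065, φ2=0.9249547, Δφ=0.9774612, Δλ=-2.4993935 rad; a=sin²(Δφ/2)+cosφ1·cosφ2·sin²(Δλ/2)=0.7616071187; c=2·atan2(√a, √(1-a))=2.121414618; dist=6371·c=13515.533 ≈ 13515.5 km; running total=37667.3 km
Leg 3 bearing: y=sinΔλ·cosφ2=-0.36049526, x=cosφ1·sinφ2-sinφ1·cosφ2·cosΔλ=0.77219818; θ=atan2(y, x)=-25.0252° <0 so +360° → 334.9748° ≈ 335.0°
Leg 4: φ1=0.9249547, φ2=0.7375290, Δφ=-0.1874257, Δλ=0.9285326 rad; a=sin²(Δφ/2)+cosφ1·cosφ2·sin²(Δλ/2)=0.0980698253; c=2·atan2(√a, √(1-a))=0.637039312; dist=6371·c=4058.577 ≈ 4058.6 km; running total=41725.9 km
Leg 4 bearing: y=sinΔλ·cosφ2=0.59265501, x=cosφ1·sinφ2-sinφ1·cosφ2·cosΔλ=0.05068109; θ=atan2(y, x)=85.1122° ≈ 85.1°

Leg 1: dist=13700.2 km, bearing=273.7°
Leg 2: dist=10451.6 km, bearing=265.6°
Leg 3: dist=13515.5 km, bearing=335.0°
Leg 4: dist=4058.6 km, bearing=85.1°
Total: 41725.9 km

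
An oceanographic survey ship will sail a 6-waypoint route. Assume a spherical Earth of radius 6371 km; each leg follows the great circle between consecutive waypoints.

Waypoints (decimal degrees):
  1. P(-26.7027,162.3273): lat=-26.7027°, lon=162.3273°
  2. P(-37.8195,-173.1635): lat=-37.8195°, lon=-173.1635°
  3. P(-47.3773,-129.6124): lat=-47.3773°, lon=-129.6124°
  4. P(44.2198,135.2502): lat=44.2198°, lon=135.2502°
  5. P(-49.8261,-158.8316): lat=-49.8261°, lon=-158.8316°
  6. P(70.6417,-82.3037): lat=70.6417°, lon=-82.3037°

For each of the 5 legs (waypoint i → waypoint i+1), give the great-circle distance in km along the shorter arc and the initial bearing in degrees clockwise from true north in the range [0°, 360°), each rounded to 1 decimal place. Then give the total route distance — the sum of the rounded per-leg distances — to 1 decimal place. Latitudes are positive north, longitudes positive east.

Leg 1: φ1=-0.4660500, φ2=-0.6600748, Δφ=-0.1940248, Δλ=-5.8554191 rad; a=sin²(Δφ/2)+cosφ1·cosφ2·sin²(Δλ/2)=0.0411755234; c=2·atan2(√a, √(1-a))=0.408673042; dist=6371·c=2603.656 ≈ 2603.7 km; running total=2603.7 km
Leg 1 bearing: y=sinΔλ·cosφ2=0.32770084, x=cosφ1·sinφ2-sinφ1·cosφ2·cosΔλ=-0.22479448; θ=atan2(y, x)=124.4491° ≈ 124.4°
Leg 2: φ1=-0.6600748, φ2=-0.8268899, Δφ=-0.1668151, Δλ=0.7601101 rad; a=sin²(Δφ/2)+cosφ1·cosφ2·sin²(Δλ/2)=0.0805571790; c=2·atan2(√a, √(1-a))=0.575563640; dist=6371·c=3666.916 ≈ 3666.9 km; running total=6270.6 km
Leg 2 bearing: y=sinΔλ·cosφ2=0.46656928, x=cosφ1·sinφ2-sinφ1·cosφ2·cosΔλ=-0.28032836; θ=atan2(y, x)=120.9987° ≈ 121.0°
Leg 3: φ1=-0.8268899, φ2=0.7717811, Δφ=1.5986710, Δλ=4.6227244 rad; a=sin²(Δφ/2)+cosφ1·cosφ2·sin²(Δλ/2)=0.7783164379; c=2·atan2(√a, √(1-a))=2.161123525; dist=6371·c=13768.518 ≈ 13768.5 km; running total=20039.1 km
Leg 3 bearing: y=sinΔλ·cosφ2=-0.71379066, x=cosφ1·sinφ2-sinφ1·cosφ2·cosΔλ=0.42504440; θ=atan2(y, x)=-59.2273° <0 so +360° → 300.7727° ≈ 300.8°
Leg 4: φ1=0.7717811, φ2=-0.8696295, Δφ=-1.6414106, Δλ=-5.1326957 rad; a=sin²(Δφ/2)+cosφ1·cosφ2·sin²(Δλ/2)=0.6721182825; c=2·atan2(√a, √(1-a))=1.922221859; dist=6371·c=12246.475 ≈ 12246.5 km; running total=32285.6 km
Leg 4 bearing: y=sinΔλ·cosφ2=0.58896182, x=cosφ1·sinφ2-sinφ1·cosφ2·cosΔλ=-0.73118067; θ=atan2(y, x)=141.1488° ≈ 141.1°
Leg 5: φ1=-0.8696295, φ2=1.2329303, Δφ=2.1025598, Δλ=1.3356638 rad; a=sin²(Δφ/2)+cosφ1·cosφ2·sin²(Δλ/2)=0.8355366989; c=2·atan2(√a, √(1-a))=2.306451984; dist=6371·c=14694.406 ≈ 14694.4 km; running total=46980.0 km
Leg 5 bearing: y=sinΔλ·cosφ2=0.32235354, x=cosφ1·sinφ2-sinφ1·cosφ2·cosΔλ=0.66764414; θ=atan2(y, x)=25.7723° ≈ 25.8°

Leg 1: dist=2603.7 km, bearing=124.4°
Leg 2: dist=3666.9 km, bearing=121.0°
Leg 3: dist=13768.5 km, bearing=300.8°
Leg 4: dist=12246.5 km, bearing=141.1°
Leg 5: dist=14694.4 km, bearing=25.8°
Total: 46980.0 km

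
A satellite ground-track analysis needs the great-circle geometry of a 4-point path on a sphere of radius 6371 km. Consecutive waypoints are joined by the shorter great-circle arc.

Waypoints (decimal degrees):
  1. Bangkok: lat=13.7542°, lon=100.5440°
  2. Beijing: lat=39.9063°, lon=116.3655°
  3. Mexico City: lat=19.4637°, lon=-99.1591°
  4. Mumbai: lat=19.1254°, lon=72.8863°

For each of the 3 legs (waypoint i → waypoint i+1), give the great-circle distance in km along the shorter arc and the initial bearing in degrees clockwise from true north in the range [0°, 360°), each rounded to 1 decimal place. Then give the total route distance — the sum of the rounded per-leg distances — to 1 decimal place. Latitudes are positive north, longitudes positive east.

Leg 1: φ1=0.2400561, φ2=0.6964963, Δφ=0.4564403, Δλ=0.2761373 rad; a=sin²(Δφ/2)+cosφ1·cosφ2·sin²(Δλ/2)=0.0653001560; c=2·atan2(√a, √(1-a))=0.516810245; dist=6371·c=3292.598 ≈ 3292.6 km; running total=3292.6 km
Leg 1 bearing: y=sinΔλ·cosφ2=0.20914167, x=cosφ1·sinφ2-sinφ1·cosφ2·cosΔλ=0.44766499; θ=atan2(y, x)=25.0412° ≈ 25.0°
Leg 2: φ1=0.6964963, φ2=0.3397056, Δφ=-0.3567907, Δλ=-3.7616139 rad; a=sin²(Δφ/2)+cosφ1·cosφ2·sin²(Δλ/2)=0.6874346705; c=2·atan2(√a, √(1-a))=1.955052161; dist=6371·c=12455.637 ≈ 12455.6 km; running total=15748.2 km
Leg 2 bearing: y=sinΔλ·cosφ2=0.54784692, x=cosφ1·sinφ2-sinφ1·cosφ2·cosΔλ=0.74788818; θ=atan2(y, x)=36.2237° ≈ 36.2°
Leg 3: φ1=0.3397056, φ2=0.3338012, Δφ=-0.0059044, Δλ=3.0027587 rad; a=sin²(Δφ/2)+cosφ1·cosφ2·sin²(Δλ/2)=0.8865338977; c=2·atan2(√a, √(1-a))=2.454459654; dist=6371·c=15637.362 ≈ 15637.4 km; running total=31385.6 km
Leg 3 bearing: y=sinΔλ·cosφ2=0.13074987, x=cosφ1·sinφ2-sinφ1·cosφ2·cosΔλ=0.62070174; θ=atan2(y, x)=11.8954° ≈ 11.9°

Leg 1: dist=3292.6 km, bearing=25.0°
Leg 2: dist=12455.6 km, bearing=36.2°
Leg 3: dist=15637.4 km, bearing=11.9°
Total: 31385.6 km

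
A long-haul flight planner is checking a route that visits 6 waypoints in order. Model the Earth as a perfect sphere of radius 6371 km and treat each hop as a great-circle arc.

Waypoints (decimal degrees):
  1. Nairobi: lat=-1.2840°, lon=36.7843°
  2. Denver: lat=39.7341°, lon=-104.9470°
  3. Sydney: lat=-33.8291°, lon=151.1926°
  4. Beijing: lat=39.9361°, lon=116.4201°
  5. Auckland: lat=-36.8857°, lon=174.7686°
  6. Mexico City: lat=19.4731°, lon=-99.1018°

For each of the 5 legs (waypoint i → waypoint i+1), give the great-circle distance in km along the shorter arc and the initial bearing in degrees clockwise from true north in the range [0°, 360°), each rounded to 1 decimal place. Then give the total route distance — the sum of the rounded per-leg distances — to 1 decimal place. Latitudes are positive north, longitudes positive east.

Leg 1: dist=14251.4 km, bearing=322.7°
Leg 2: dist=13409.1 km, bearing=249.5°
Leg 3: dist=8946.1 km, bearing=333.7°
Leg 4: dist=10412.3 km, bearing=137.0°
Leg 5: dist=10961.6 km, bearing=72.0°
Total: 57980.5 km

Leg 1: φ1=-0.0224100, φ2=0.6934909, Δφ=0.7159009, Δλ=-2.4736778 rad; a=sin²(Δφ/2)+cosφ1·cosφ2·sin²(Δλ/2)=0.8089703410; c=2·atan2(√a, √(1-a))=2.236917077; dist=6371·c=14251.399 ≈ 14251.4 km; running total=14251.4 km
Leg 1 bearing: y=sinΔλ·cosφ2=-0.47629225, x=cosφ1·sinφ2-sinφ1·cosφ2·cosΔλ=0.62553578; θ=atan2(y, x)=-37.2862° <0 so +360° → 322.7138° ≈ 322.7°
Leg 2: φ1=0.6934909, φ2=-0.5904292, Δφ=-1.2839200, Δλ=4.4704794 rad; a=sin²(Δφ/2)+cosφ1·cosφ2·sin²(Δλ/2)=0.7544516810; c=2·atan2(√a, √(1-a))=2.104706696; dist=6371·c=13409.086 ≈ 13409.1 km; running total=27660.5 km
Leg 2 bearing: y=sinΔλ·cosφ2=-0.80651368, x=cosφ1·sinφ2-sinφ1·cosφ2·cosΔλ=-0.30092033; θ=atan2(y, x)=-110.4612° <0 so +360° → 249.5388° ≈ 249.5°
Leg 3: φ1=-0.5904292, φ2=0.6970164, Δφ=1.2874456, Δλ=-0.6068946 rad; a=sin²(Δφ/2)+cosφ1·cosφ2·sin²(Δλ/2)=0.4170851092; c=2·atan2(√a, √(1-a))=1.404196943; dist=6371·c=8946.139 ≈ 8946.1 km; running total=36606.6 km
Leg 3 bearing: y=sinΔλ·cosφ2=-0.43729857, x=cosφ1·sinφ2-sinφ1·cosφ2·cosΔλ=0.88389504; θ=atan2(y, x)=-26.3235° <0 so +360° → 333.6765° ≈ 333.7°
Leg 4: φ1=0.6970164, φ2=-0.6437769, Δφ=-1.3407933, Δλ=1.0183734 rad; a=sin²(Δφ/2)+cosφ1·cosφ2·sin²(Δλ/2)=0.5317404801; c=2·atan2(√a, √(1-a))=1.634320001; dist=6371·c=10412.253 ≈ 10412.3 km; running total=47018.9 km
Leg 4 bearing: y=sinΔλ·cosφ2=0.68086359, x=cosφ1·sinφ2-sinφ1·cosφ2·cosΔλ=-0.72965398; θ=atan2(y, x)=136.9811° ≈ 137.0°
Leg 5: φ1=-0.6437769, φ2=0.3398697, Δφ=0.9836466, Δλ=-4.7799402 rad; a=sin²(Δφ/2)+cosφ1·cosφ2·sin²(Δλ/2)=0.5745958211; c=2·atan2(√a, √(1-a))=1.720547042; dist=6371·c=10961.605 ≈ 10961.6 km; running total=57980.5 km
Leg 5 bearing: y=sinΔλ·cosφ2=0.94064785, x=cosφ1·sinφ2-sinφ1·cosφ2·cosΔλ=0.30483352; θ=atan2(y, x)=72.0442° ≈ 72.0°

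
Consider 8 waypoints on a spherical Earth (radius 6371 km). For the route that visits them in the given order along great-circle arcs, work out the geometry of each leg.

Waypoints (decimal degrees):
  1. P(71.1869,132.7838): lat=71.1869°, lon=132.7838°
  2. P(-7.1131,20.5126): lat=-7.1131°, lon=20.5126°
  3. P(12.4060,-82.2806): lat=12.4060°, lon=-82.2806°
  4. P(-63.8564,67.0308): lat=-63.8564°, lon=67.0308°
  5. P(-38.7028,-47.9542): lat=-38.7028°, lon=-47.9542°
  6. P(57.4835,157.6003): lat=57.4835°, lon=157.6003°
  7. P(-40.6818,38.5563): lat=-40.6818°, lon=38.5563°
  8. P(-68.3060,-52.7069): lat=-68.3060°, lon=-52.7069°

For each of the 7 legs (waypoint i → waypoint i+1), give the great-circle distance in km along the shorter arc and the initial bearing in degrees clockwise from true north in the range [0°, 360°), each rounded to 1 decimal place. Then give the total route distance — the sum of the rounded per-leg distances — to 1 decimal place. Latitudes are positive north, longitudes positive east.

Leg 1: dist=11541.7 km, bearing=289.0°
Leg 2: dist=11559.5 km, bearing=281.1°
Leg 3: dist=13816.9 km, bearing=164.2°
Leg 4: dist=7273.6 km, bearing=231.1°
Leg 5: dist=17226.4 km, bearing=326.8°
Leg 6: dist=15387.2 km, bearing=266.6°
Leg 7: dist=5911.7 km, bearing=207.5°
Total: 82717.0 km

Leg 1: φ1=1.2424458, φ2=-0.1241470, Δφ=-1.3665928, Δλ=-1.9595021 rad; a=sin²(Δφ/2)+cosφ1·cosφ2·sin²(Δλ/2)=0.6192450529; c=2·atan2(√a, √(1-a))=1.811607124; dist=6371·c=11541.749 ≈ 11541.7 km; running total=11541.7 km
Leg 1 bearing: y=sinΔλ·cosφ2=-0.91827813, x=cosφ1·sinφ2-sinφ1·cosφ2·cosΔλ=0.31605021; θ=atan2(y, x)=-71.0077° <0 so +360° → 288.9923° ≈ 289.0°
Leg 2: φ1=-0.1241470, φ2=0.2165255, Δφ=0.3406726, Δλ=-1.7940798 rad; a=sin²(Δφ/2)+cosφ1·cosφ2·sin²(Δλ/2)=0.6206004093; c=2·atan2(√a, √(1-a))=1.814399339; dist=6371·c=11559.538 ≈ 11559.5 km; running total=23101.2 km
Leg 2 bearing: y=sinΔλ·cosφ2=-0.95240508, x=cosφ1·sinφ2-sinφ1·cosφ2·cosΔλ=0.18640474; θ=atan2(y, x)=-78.9261° <0 so +360° → 281.0739° ≈ 281.1°
Leg 3: φ1=0.2165255, φ2=-1.1145044, Δφ=-1.3310300, Δλ=2.6059755 rad; a=sin²(Δφ/2)+cosφ1·cosφ2·sin²(Δλ/2)=0.7814626494; c=2·atan2(√a, √(1-a))=2.168717227; dist=6371·c=13816.897 ≈ 13816.9 km; running total=36918.1 km
Leg 3 bearing: y=sinΔλ·cosφ2=0.22488126, x=cosφ1·sinφ2-sinφ1·cosφ2·cosΔλ=-0.79532605; θ=atan2(y, x)=164.2116° ≈ 164.2°
Leg 4: φ1=-1.1145044, φ2=-0.6754913, Δφ=0.4390131, Δλ=-2.0068668 rad; a=sin²(Δφ/2)+cosφ1·cosφ2·sin²(Δλ/2)=0.2919653605; c=2·atan2(√a, √(1-a))=1.141677946; dist=6371·c=7273.630 ≈ 7273.6 km; running total=44191.7 km
Leg 4 bearing: y=sinΔλ·cosφ2=-0.70736878, x=cosφ1·sinφ2-sinφ1·cosφ2·cosΔλ=-0.57141558; θ=atan2(y, x)=-128.9314° <0 so +360° → 231.0686° ≈ 231.1°
Leg 5: φ1=-0.6754913, φ2=1.0032763, Δφ=1.6787676, Δλ=3.5876028 rad; a=sin²(Δφ/2)+cosφ1·cosφ2·sin²(Δλ/2)=0.9528602597; c=2·atan2(√a, √(1-a))=2.703872811; dist=6371·c=17226.374 ≈ 17226.4 km; running total=61418.1 km
Leg 5 bearing: y=sinΔλ·cosφ2=-0.23187939, x=cosφ1·sinφ2-sinφ1·cosφ2·cosΔλ=0.35482712; θ=atan2(y, x)=-33.1646° <0 so +360° → 326.8354° ≈ 326.8°
Leg 6: φ1=1.0032763, φ2=-0.7100314, Δφ=-1.7133077, Δλ=-2.0777098 rad; a=sin²(Δφ/2)+cosφ1·cosφ2·sin²(Δλ/2)=0.8737860393; c=2·atan2(√a, √(1-a))=2.415195333; dist=6371·c=15387.209 ≈ 15387.2 km; running total=76805.3 km
Leg 6 bearing: y=sinΔλ·cosφ2=-0.66297783, x=cosφ1·sinφ2-sinφ1·cosφ2·cosΔλ=-0.03995471; θ=atan2(y, x)=-93.4488° <0 so +360° → 266.5512° ≈ 266.6°
Leg 7: φ1=-0.7100314, φ2=-1.1921646, Δφ=-0.4821332, Δλ=-1.5928433 rad; a=sin²(Δφ/2)+cosφ1·cosφ2·sin²(Δλ/2)=0.2002462037; c=2·atan2(√a, √(1-a))=0.927910585; dist=6371·c=5911.718 ≈ 5911.7 km; running total=82717.0 km
Leg 7 bearing: y=sinΔλ·cosφ2=-0.36955962, x=cosφ1·sinφ2-sinφ1·cosφ2·cosΔλ=-0.70994108; θ=atan2(y, x)=-152.5008° <0 so +360° → 207.4992° ≈ 207.5°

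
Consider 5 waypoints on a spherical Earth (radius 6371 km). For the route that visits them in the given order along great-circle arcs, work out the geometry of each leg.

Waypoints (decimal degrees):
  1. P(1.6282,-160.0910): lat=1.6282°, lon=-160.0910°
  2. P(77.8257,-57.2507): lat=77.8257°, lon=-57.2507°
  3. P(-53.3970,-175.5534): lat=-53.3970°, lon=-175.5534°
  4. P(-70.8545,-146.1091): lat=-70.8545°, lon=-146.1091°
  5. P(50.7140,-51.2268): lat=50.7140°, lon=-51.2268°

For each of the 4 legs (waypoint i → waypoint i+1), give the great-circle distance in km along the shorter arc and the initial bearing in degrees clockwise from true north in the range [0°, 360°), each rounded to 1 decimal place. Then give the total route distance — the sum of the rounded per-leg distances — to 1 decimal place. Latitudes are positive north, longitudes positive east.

Leg 1: φ1=0.0284175, φ2=1.3583147, Δφ=1.3298973, Δλ=1.7949018 rad; a=sin²(Δφ/2)+cosφ1·cosφ2·sin²(Δλ/2)=0.5095363228; c=2·atan2(√a, √(1-a))=1.589870129; dist=6371·c=10129.063 ≈ 10129.1 km; running total=10129.1 km
Leg 1 bearing: y=sinΔλ·cosφ2=0.20561278, x=cosφ1·sinφ2-sinφ1·cosφ2·cosΔλ=0.97844756; θ=atan2(y, x)=11.8676° ≈ 11.9°
Leg 2: φ1=1.3583147, φ2=-0.9319535, Δφ=-2.2902682, Δλ=-2.0647716 rad; a=sin²(Δφ/2)+cosφ1·cosφ2·sin²(Δλ/2)=0.9221756457; c=2·atan2(√a, √(1-a))=2.576149585; dist=6371·c=16412.649 ≈ 16412.6 km; running total=26541.7 km
Leg 2 bearing: y=sinΔλ·cosφ2=-0.52498619, x=cosφ1·sinφ2-sinφ1·cosφ2·cosΔλ=0.10705325; θ=atan2(y, x)=-78.4745° <0 so +360° → 281.5255° ≈ 281.5°
Leg 3: φ1=-0.9319535, φ2=-1.2366443, Δφ=-0.3046909, Δλ=0.5139000 rad; a=sin²(Δφ/2)+cosφ1·cosφ2·sin²(Δλ/2)=0.0356597610; c=2·atan2(√a, √(1-a))=0.379957287; dist=6371·c=2420.708 ≈ 2420.7 km; running total=28962.4 km
Leg 3 bearing: y=sinΔλ·cosφ2=0.16122170, x=cosφ1·sinφ2-sinφ1·cosφ2·cosΔλ=-0.33400619; θ=atan2(y, x)=154.2338° ≈ 154.2°
Leg 4: φ1=-1.2366443, φ2=0.8851263, Δφ=2.1217706, Δλ=1.6560085 rad; a=sin²(Δφ/2)+cosφ1·cosφ2·sin²(Δλ/2)=0.8744293344; c=2·atan2(√a, √(1-a))=2.417134559; dist=6371·c=15399.564 ≈ 15399.6 km; running total=44362.0 km
Leg 4 bearing: y=sinΔλ·cosφ2=0.63089432, x=cosφ1·sinφ2-sinφ1·cosφ2·cosΔλ=0.20293608; θ=atan2(y, x)=72.1689° ≈ 72.2°

Leg 1: dist=10129.1 km, bearing=11.9°
Leg 2: dist=16412.6 km, bearing=281.5°
Leg 3: dist=2420.7 km, bearing=154.2°
Leg 4: dist=15399.6 km, bearing=72.2°
Total: 44362.0 km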